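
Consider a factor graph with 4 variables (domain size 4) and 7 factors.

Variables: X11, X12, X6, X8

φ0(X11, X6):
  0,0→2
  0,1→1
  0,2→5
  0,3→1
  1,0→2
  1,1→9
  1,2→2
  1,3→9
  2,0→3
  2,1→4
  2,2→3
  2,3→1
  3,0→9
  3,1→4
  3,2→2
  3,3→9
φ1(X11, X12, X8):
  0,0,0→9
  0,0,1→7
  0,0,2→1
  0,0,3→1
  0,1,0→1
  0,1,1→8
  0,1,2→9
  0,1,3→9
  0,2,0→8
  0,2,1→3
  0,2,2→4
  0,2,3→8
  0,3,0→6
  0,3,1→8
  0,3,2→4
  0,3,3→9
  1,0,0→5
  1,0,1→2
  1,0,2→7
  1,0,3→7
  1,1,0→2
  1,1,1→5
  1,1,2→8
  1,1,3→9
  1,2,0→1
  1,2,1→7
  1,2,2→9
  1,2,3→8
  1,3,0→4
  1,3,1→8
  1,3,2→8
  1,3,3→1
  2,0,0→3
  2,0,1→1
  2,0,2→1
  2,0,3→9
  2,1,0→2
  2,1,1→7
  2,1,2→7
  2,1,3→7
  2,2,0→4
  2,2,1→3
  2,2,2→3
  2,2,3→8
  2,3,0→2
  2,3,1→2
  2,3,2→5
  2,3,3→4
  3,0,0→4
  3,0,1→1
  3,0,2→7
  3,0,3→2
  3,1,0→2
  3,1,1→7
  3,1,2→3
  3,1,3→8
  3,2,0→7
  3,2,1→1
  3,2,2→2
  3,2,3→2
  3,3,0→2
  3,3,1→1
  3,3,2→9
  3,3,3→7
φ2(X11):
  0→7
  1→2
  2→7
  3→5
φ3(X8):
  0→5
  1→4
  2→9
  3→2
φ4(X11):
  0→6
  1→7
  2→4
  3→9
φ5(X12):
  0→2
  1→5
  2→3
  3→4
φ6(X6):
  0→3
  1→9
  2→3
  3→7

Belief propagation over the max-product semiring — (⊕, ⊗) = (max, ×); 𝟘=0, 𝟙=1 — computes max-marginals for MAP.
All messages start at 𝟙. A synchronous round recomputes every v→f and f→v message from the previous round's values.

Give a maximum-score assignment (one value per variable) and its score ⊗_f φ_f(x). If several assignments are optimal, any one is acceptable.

init: all messages = 𝟙 over 4 values
r1 m[φ0→X11] = [5, 9, 4, 9]
r1 m[φ0→X6] = [9, 9, 5, 9]
r1 m[φ1→X11] = [9, 9, 9, 9]
r1 m[φ1→X12] = [9, 9, 9, 9]
r1 m[φ1→X8] = [9, 8, 9, 9]
r1 m[φ2→X11] = [7, 2, 7, 5]
r1 m[φ3→X8] = [5, 4, 9, 2]
r1 m[φ4→X11] = [6, 7, 4, 9]
r1 m[φ5→X12] = [2, 5, 3, 4]
r1 m[φ6→X6] = [3, 9, 3, 7]
r1 m[X11→φ0] = [1, 1, 1, 1]
r1 m[X11→φ1] = [1, 1, 1, 1]
r1 m[X11→φ2] = [1, 1, 1, 1]
r1 m[X11→φ4] = [1, 1, 1, 1]
r1 m[X12→φ1] = [1, 1, 1, 1]
r1 m[X12→φ5] = [1, 1, 1, 1]
r1 m[X6→φ0] = [1, 1, 1, 1]
r1 m[X6→φ6] = [1, 1, 1, 1]
r1 m[X8→φ1] = [1, 1, 1, 1]
r1 m[X8→φ3] = [1, 1, 1, 1]
r2 m[φ0→X11] = [5, 9, 4, 9]
r2 m[φ0→X6] = [9, 9, 5, 9]
r2 m[φ1→X11] = [9, 9, 9, 9]
r2 m[φ1→X12] = [9, 9, 9, 9]
r2 m[φ1→X8] = [9, 8, 9, 9]
r2 m[φ2→X11] = [7, 2, 7, 5]
r2 m[φ3→X8] = [5, 4, 9, 2]
r2 m[φ4→X11] = [6, 7, 4, 9]
r2 m[φ5→X12] = [2, 5, 3, 4]
r2 m[φ6→X6] = [3, 9, 3, 7]
r2 m[X11→φ0] = [378, 126, 252, 405]
r2 m[X11→φ1] = [210, 126, 112, 405]
r2 m[X11→φ2] = [270, 567, 144, 729]
r2 m[X11→φ4] = [315, 162, 252, 405]
r2 m[X12→φ1] = [2, 5, 3, 4]
r2 m[X12→φ5] = [9, 9, 9, 9]
r2 m[X6→φ0] = [3, 9, 3, 7]
r2 m[X6→φ6] = [9, 9, 5, 9]
r2 m[X8→φ1] = [5, 4, 9, 2]
r2 m[X8→φ3] = [9, 8, 9, 9]
r3 m[φ0→X11] = [15, 81, 36, 63]
r3 m[φ0→X6] = [3645, 1620, 1890, 3645]
r3 m[φ1→X11] = [405, 360, 315, 324]
r3 m[φ1→X12] = [25515, 17010, 14175, 32805]
r3 m[φ1→X8] = [8505, 14175, 14580, 16200]
r3 m[φ2→X11] = [7, 2, 7, 5]
r3 m[φ3→X8] = [5, 4, 9, 2]
r3 m[φ4→X11] = [6, 7, 4, 9]
r3 m[φ5→X12] = [2, 5, 3, 4]
r3 m[φ6→X6] = [3, 9, 3, 7]
r3 m[X11→φ0] = [378, 126, 252, 405]
r3 m[X11→φ1] = [210, 126, 112, 405]
r3 m[X11→φ2] = [270, 567, 144, 729]
r3 m[X11→φ4] = [315, 162, 252, 405]
r3 m[X12→φ1] = [2, 5, 3, 4]
r3 m[X12→φ5] = [9, 9, 9, 9]
r3 m[X6→φ0] = [3, 9, 3, 7]
r3 m[X6→φ6] = [9, 9, 5, 9]
r3 m[X8→φ1] = [5, 4, 9, 2]
r3 m[X8→φ3] = [9, 8, 9, 9]
r4 m[φ0→X11] = [15, 81, 36, 63]
r4 m[φ0→X6] = [3645, 1620, 1890, 3645]
r4 m[φ1→X11] = [405, 360, 315, 324]
r4 m[φ1→X12] = [25515, 17010, 14175, 32805]
r4 m[φ1→X8] = [8505, 14175, 14580, 16200]
r4 m[φ2→X11] = [7, 2, 7, 5]
r4 m[φ3→X8] = [5, 4, 9, 2]
r4 m[φ4→X11] = [6, 7, 4, 9]
r4 m[φ5→X12] = [2, 5, 3, 4]
r4 m[φ6→X6] = [3, 9, 3, 7]
r4 m[X11→φ0] = [17010, 5040, 8820, 14580]
r4 m[X11→φ1] = [630, 1134, 1008, 2835]
r4 m[X11→φ2] = [36450, 204120, 45360, 183708]
r4 m[X11→φ4] = [42525, 58320, 79380, 102060]
r4 m[X12→φ1] = [2, 5, 3, 4]
r4 m[X12→φ5] = [25515, 17010, 14175, 32805]
r4 m[X6→φ0] = [3, 9, 3, 7]
r4 m[X6→φ6] = [3645, 1620, 1890, 3645]
r4 m[X8→φ1] = [5, 4, 9, 2]
r4 m[X8→φ3] = [8505, 14175, 14580, 16200]
r5 m[φ0→X11] = [15, 81, 36, 63]
r5 m[φ0→X6] = [131220, 58320, 85050, 131220]
r5 m[φ1→X11] = [405, 360, 315, 324]
r5 m[φ1→X12] = [178605, 81648, 99225, 229635]
r5 m[φ1→X8] = [59535, 99225, 102060, 113400]
r5 m[φ2→X11] = [7, 2, 7, 5]
r5 m[φ3→X8] = [5, 4, 9, 2]
r5 m[φ4→X11] = [6, 7, 4, 9]
r5 m[φ5→X12] = [2, 5, 3, 4]
r5 m[φ6→X6] = [3, 9, 3, 7]
r5 m[X11→φ0] = [17010, 5040, 8820, 14580]
r5 m[X11→φ1] = [630, 1134, 1008, 2835]
r5 m[X11→φ2] = [36450, 204120, 45360, 183708]
r5 m[X11→φ4] = [42525, 58320, 79380, 102060]
r5 m[X12→φ1] = [2, 5, 3, 4]
r5 m[X12→φ5] = [25515, 17010, 14175, 32805]
r5 m[X6→φ0] = [3, 9, 3, 7]
r5 m[X6→φ6] = [3645, 1620, 1890, 3645]
r5 m[X8→φ1] = [5, 4, 9, 2]
r5 m[X8→φ3] = [8505, 14175, 14580, 16200]
r6 m[φ0→X11] = [15, 81, 36, 63]
r6 m[φ0→X6] = [131220, 58320, 85050, 131220]
r6 m[φ1→X11] = [405, 360, 315, 324]
r6 m[φ1→X12] = [178605, 81648, 99225, 229635]
r6 m[φ1→X8] = [59535, 99225, 102060, 113400]
r6 m[φ2→X11] = [7, 2, 7, 5]
r6 m[φ3→X8] = [5, 4, 9, 2]
r6 m[φ4→X11] = [6, 7, 4, 9]
r6 m[φ5→X12] = [2, 5, 3, 4]
r6 m[φ6→X6] = [3, 9, 3, 7]
r6 m[X11→φ0] = [17010, 5040, 8820, 14580]
r6 m[X11→φ1] = [630, 1134, 1008, 2835]
r6 m[X11→φ2] = [36450, 204120, 45360, 183708]
r6 m[X11→φ4] = [42525, 58320, 79380, 102060]
r6 m[X12→φ1] = [2, 5, 3, 4]
r6 m[X12→φ5] = [178605, 81648, 99225, 229635]
r6 m[X6→φ0] = [3, 9, 3, 7]
r6 m[X6→φ6] = [131220, 58320, 85050, 131220]
r6 m[X8→φ1] = [5, 4, 9, 2]
r6 m[X8→φ3] = [59535, 99225, 102060, 113400]
r7 m[φ0→X11] = [15, 81, 36, 63]
r7 m[φ0→X6] = [131220, 58320, 85050, 131220]
r7 m[φ1→X11] = [405, 360, 315, 324]
r7 m[φ1→X12] = [178605, 81648, 99225, 229635]
r7 m[φ1→X8] = [59535, 99225, 102060, 113400]
r7 m[φ2→X11] = [7, 2, 7, 5]
r7 m[φ3→X8] = [5, 4, 9, 2]
r7 m[φ4→X11] = [6, 7, 4, 9]
r7 m[φ5→X12] = [2, 5, 3, 4]
r7 m[φ6→X6] = [3, 9, 3, 7]
r7 m[X11→φ0] = [17010, 5040, 8820, 14580]
r7 m[X11→φ1] = [630, 1134, 1008, 2835]
r7 m[X11→φ2] = [36450, 204120, 45360, 183708]
r7 m[X11→φ4] = [42525, 58320, 79380, 102060]
r7 m[X12→φ1] = [2, 5, 3, 4]
r7 m[X12→φ5] = [178605, 81648, 99225, 229635]
r7 m[X6→φ0] = [3, 9, 3, 7]
r7 m[X6→φ6] = [131220, 58320, 85050, 131220]
r7 m[X8→φ1] = [5, 4, 9, 2]
r7 m[X8→φ3] = [59535, 99225, 102060, 113400]
fixed point reached at round 7
traceback from X11: (X11=3, X12=3, X6=3, X8=2), score=918540

assignment: (X11=3, X12=3, X6=3, X8=2); score = 918540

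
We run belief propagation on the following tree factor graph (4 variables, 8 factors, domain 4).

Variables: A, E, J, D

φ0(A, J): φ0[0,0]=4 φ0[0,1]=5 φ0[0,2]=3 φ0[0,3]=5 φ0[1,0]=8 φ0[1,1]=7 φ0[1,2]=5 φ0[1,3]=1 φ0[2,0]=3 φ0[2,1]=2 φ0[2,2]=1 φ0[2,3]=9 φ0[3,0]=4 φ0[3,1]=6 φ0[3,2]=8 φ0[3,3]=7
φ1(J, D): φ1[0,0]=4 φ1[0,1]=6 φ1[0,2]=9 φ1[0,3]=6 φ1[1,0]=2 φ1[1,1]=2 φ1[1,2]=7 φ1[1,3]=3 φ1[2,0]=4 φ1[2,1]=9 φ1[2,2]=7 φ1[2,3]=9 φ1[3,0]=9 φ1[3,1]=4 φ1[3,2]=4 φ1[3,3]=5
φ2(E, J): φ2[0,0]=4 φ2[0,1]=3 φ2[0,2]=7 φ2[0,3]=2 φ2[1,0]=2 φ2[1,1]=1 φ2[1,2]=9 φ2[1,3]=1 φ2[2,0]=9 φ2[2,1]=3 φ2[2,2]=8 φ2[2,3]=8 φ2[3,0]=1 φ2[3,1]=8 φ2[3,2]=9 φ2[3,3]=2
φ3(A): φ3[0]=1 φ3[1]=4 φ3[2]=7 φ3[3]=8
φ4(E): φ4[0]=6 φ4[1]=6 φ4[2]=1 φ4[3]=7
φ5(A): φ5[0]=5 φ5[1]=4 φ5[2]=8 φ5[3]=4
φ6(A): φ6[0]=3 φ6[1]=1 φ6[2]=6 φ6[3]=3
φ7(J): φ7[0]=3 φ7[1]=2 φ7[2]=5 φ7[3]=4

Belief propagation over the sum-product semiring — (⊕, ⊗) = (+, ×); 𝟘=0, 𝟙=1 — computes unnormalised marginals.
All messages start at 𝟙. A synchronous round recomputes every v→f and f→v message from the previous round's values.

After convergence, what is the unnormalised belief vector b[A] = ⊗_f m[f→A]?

init: all messages = 𝟙 over 4 values
r1 m[φ0→A] = [17, 21, 15, 25]
r1 m[φ0→J] = [19, 20, 17, 22]
r1 m[φ1→J] = [25, 14, 29, 22]
r1 m[φ1→D] = [19, 21, 27, 23]
r1 m[φ2→E] = [16, 13, 28, 20]
r1 m[φ2→J] = [16, 15, 33, 13]
r1 m[φ3→A] = [1, 4, 7, 8]
r1 m[φ4→E] = [6, 6, 1, 7]
r1 m[φ5→A] = [5, 4, 8, 4]
r1 m[φ6→A] = [3, 1, 6, 3]
r1 m[φ7→J] = [3, 2, 5, 4]
r1 m[A→φ0] = [1, 1, 1, 1]
r1 m[A→φ3] = [1, 1, 1, 1]
r1 m[A→φ5] = [1, 1, 1, 1]
r1 m[A→φ6] = [1, 1, 1, 1]
r1 m[E→φ2] = [1, 1, 1, 1]
r1 m[E→φ4] = [1, 1, 1, 1]
r1 m[J→φ0] = [1, 1, 1, 1]
r1 m[J→φ1] = [1, 1, 1, 1]
r1 m[J→φ2] = [1, 1, 1, 1]
r1 m[J→φ7] = [1, 1, 1, 1]
r1 m[D→φ1] = [1, 1, 1, 1]
r2 m[φ0→A] = [17, 21, 15, 25]
r2 m[φ0→J] = [19, 20, 17, 22]
r2 m[φ1→J] = [25, 14, 29, 22]
r2 m[φ1→D] = [19, 21, 27, 23]
r2 m[φ2→E] = [16, 13, 28, 20]
r2 m[φ2→J] = [16, 15, 33, 13]
r2 m[φ3→A] = [1, 4, 7, 8]
r2 m[φ4→E] = [6, 6, 1, 7]
r2 m[φ5→A] = [5, 4, 8, 4]
r2 m[φ6→A] = [3, 1, 6, 3]
r2 m[φ7→J] = [3, 2, 5, 4]
r2 m[A→φ0] = [15, 16, 336, 96]
r2 m[A→φ3] = [255, 84, 720, 300]
r2 m[A→φ5] = [51, 84, 630, 600]
r2 m[A→φ6] = [85, 336, 840, 800]
r2 m[E→φ2] = [6, 6, 1, 7]
r2 m[E→φ4] = [16, 13, 28, 20]
r2 m[J→φ0] = [1200, 420, 4785, 1144]
r2 m[J→φ1] = [912, 600, 2805, 1144]
r2 m[J→φ2] = [1425, 560, 2465, 1936]
r2 m[J→φ7] = [7600, 4200, 16269, 6292]
r2 m[D→φ1] = [1, 1, 1, 1]
r3 m[φ0→A] = [26975, 37609, 19521, 53608]
r3 m[φ0→J] = [1580, 1435, 1229, 3787]
r3 m[φ1→J] = [25, 14, 29, 22]
r3 m[φ1→D] = [26364, 36493, 36619, 38237]
r3 m[φ2→E] = [28507, 27531, 49713, 31962]
r3 m[φ2→J] = [52, 83, 167, 40]
r3 m[φ3→A] = [1, 4, 7, 8]
r3 m[φ4→E] = [6, 6, 1, 7]
r3 m[φ5→A] = [5, 4, 8, 4]
r3 m[φ6→A] = [3, 1, 6, 3]
r3 m[φ7→J] = [3, 2, 5, 4]
r3 m[A→φ0] = [15, 16, 336, 96]
r3 m[A→φ3] = [255, 84, 720, 300]
r3 m[A→φ5] = [51, 84, 630, 600]
r3 m[A→φ6] = [85, 336, 840, 800]
r3 m[E→φ2] = [6, 6, 1, 7]
r3 m[E→φ4] = [16, 13, 28, 20]
r3 m[J→φ0] = [1200, 420, 4785, 1144]
r3 m[J→φ1] = [912, 600, 2805, 1144]
r3 m[J→φ2] = [1425, 560, 2465, 1936]
r3 m[J→φ7] = [7600, 4200, 16269, 6292]
r3 m[D→φ1] = [1, 1, 1, 1]
r4 m[φ0→A] = [26975, 37609, 19521, 53608]
r4 m[φ0→J] = [1580, 1435, 1229, 3787]
r4 m[φ1→J] = [25, 14, 29, 22]
r4 m[φ1→D] = [26364, 36493, 36619, 38237]
r4 m[φ2→E] = [28507, 27531, 49713, 31962]
r4 m[φ2→J] = [52, 83, 167, 40]
r4 m[φ3→A] = [1, 4, 7, 8]
r4 m[φ4→E] = [6, 6, 1, 7]
r4 m[φ5→A] = [5, 4, 8, 4]
r4 m[φ6→A] = [3, 1, 6, 3]
r4 m[φ7→J] = [3, 2, 5, 4]
r4 m[A→φ0] = [15, 16, 336, 96]
r4 m[A→φ3] = [404625, 150436, 937008, 643296]
r4 m[A→φ5] = [80925, 150436, 819882, 1286592]
r4 m[A→φ6] = [134875, 601744, 1093176, 1715456]
r4 m[E→φ2] = [6, 6, 1, 7]
r4 m[E→φ4] = [28507, 27531, 49713, 31962]
r4 m[J→φ0] = [3900, 2324, 24215, 3520]
r4 m[J→φ1] = [246480, 238210, 1026215, 605920]
r4 m[J→φ2] = [118500, 40180, 178205, 333256]
r4 m[J→φ7] = [2054000, 1667470, 5952047, 3332560]
r4 m[D→φ1] = [1, 1, 1, 1]
r5 m[φ0→A] = [117465, 172063, 72243, 247904]
r5 m[φ0→J] = [1580, 1435, 1229, 3787]
r5 m[φ1→J] = [25, 14, 29, 22]
r5 m[φ1→D] = [11020480, 13614915, 13492975, 14459045]
r5 m[φ2→E] = [2508487, 2214281, 5278728, 2710297]
r5 m[φ2→J] = [52, 83, 167, 40]
r5 m[φ3→A] = [1, 4, 7, 8]
r5 m[φ4→E] = [6, 6, 1, 7]
r5 m[φ5→A] = [5, 4, 8, 4]
r5 m[φ6→A] = [3, 1, 6, 3]
r5 m[φ7→J] = [3, 2, 5, 4]
r5 m[A→φ0] = [15, 16, 336, 96]
r5 m[A→φ3] = [404625, 150436, 937008, 643296]
r5 m[A→φ5] = [80925, 150436, 819882, 1286592]
r5 m[A→φ6] = [134875, 601744, 1093176, 1715456]
r5 m[E→φ2] = [6, 6, 1, 7]
r5 m[E→φ4] = [28507, 27531, 49713, 31962]
r5 m[J→φ0] = [3900, 2324, 24215, 3520]
r5 m[J→φ1] = [246480, 238210, 1026215, 605920]
r5 m[J→φ2] = [118500, 40180, 178205, 333256]
r5 m[J→φ7] = [2054000, 1667470, 5952047, 3332560]
r5 m[D→φ1] = [1, 1, 1, 1]
r6 m[φ0→A] = [117465, 172063, 72243, 247904]
r6 m[φ0→J] = [1580, 1435, 1229, 3787]
r6 m[φ1→J] = [25, 14, 29, 22]
r6 m[φ1→D] = [11020480, 13614915, 13492975, 14459045]
r6 m[φ2→E] = [2508487, 2214281, 5278728, 2710297]
r6 m[φ2→J] = [52, 83, 167, 40]
r6 m[φ3→A] = [1, 4, 7, 8]
r6 m[φ4→E] = [6, 6, 1, 7]
r6 m[φ5→A] = [5, 4, 8, 4]
r6 m[φ6→A] = [3, 1, 6, 3]
r6 m[φ7→J] = [3, 2, 5, 4]
r6 m[A→φ0] = [15, 16, 336, 96]
r6 m[A→φ3] = [1761975, 688252, 3467664, 2974848]
r6 m[A→φ5] = [352395, 688252, 3034206, 5949696]
r6 m[A→φ6] = [587325, 2753008, 4045608, 7932928]
r6 m[E→φ2] = [6, 6, 1, 7]
r6 m[E→φ4] = [2508487, 2214281, 5278728, 2710297]
r6 m[J→φ0] = [3900, 2324, 24215, 3520]
r6 m[J→φ1] = [246480, 238210, 1026215, 605920]
r6 m[J→φ2] = [118500, 40180, 178205, 333256]
r6 m[J→φ7] = [2054000, 1667470, 5952047, 3332560]
r6 m[D→φ1] = [1, 1, 1, 1]
r7 m[φ0→A] = [117465, 172063, 72243, 247904]
r7 m[φ0→J] = [1580, 1435, 1229, 3787]
r7 m[φ1→J] = [25, 14, 29, 22]
r7 m[φ1→D] = [11020480, 13614915, 13492975, 14459045]
r7 m[φ2→E] = [2508487, 2214281, 5278728, 2710297]
r7 m[φ2→J] = [52, 83, 167, 40]
r7 m[φ3→A] = [1, 4, 7, 8]
r7 m[φ4→E] = [6, 6, 1, 7]
r7 m[φ5→A] = [5, 4, 8, 4]
r7 m[φ6→A] = [3, 1, 6, 3]
r7 m[φ7→J] = [3, 2, 5, 4]
r7 m[A→φ0] = [15, 16, 336, 96]
r7 m[A→φ3] = [1761975, 688252, 3467664, 2974848]
r7 m[A→φ5] = [352395, 688252, 3034206, 5949696]
r7 m[A→φ6] = [587325, 2753008, 4045608, 7932928]
r7 m[E→φ2] = [6, 6, 1, 7]
r7 m[E→φ4] = [2508487, 2214281, 5278728, 2710297]
r7 m[J→φ0] = [3900, 2324, 24215, 3520]
r7 m[J→φ1] = [246480, 238210, 1026215, 605920]
r7 m[J→φ2] = [118500, 40180, 178205, 333256]
r7 m[J→φ7] = [2054000, 1667470, 5952047, 3332560]
r7 m[D→φ1] = [1, 1, 1, 1]
fixed point reached at round 7
b[A] = ⊗ incoming = [1761975, 2753008, 24273648, 23798784]

b[A] = [1761975, 2753008, 24273648, 23798784]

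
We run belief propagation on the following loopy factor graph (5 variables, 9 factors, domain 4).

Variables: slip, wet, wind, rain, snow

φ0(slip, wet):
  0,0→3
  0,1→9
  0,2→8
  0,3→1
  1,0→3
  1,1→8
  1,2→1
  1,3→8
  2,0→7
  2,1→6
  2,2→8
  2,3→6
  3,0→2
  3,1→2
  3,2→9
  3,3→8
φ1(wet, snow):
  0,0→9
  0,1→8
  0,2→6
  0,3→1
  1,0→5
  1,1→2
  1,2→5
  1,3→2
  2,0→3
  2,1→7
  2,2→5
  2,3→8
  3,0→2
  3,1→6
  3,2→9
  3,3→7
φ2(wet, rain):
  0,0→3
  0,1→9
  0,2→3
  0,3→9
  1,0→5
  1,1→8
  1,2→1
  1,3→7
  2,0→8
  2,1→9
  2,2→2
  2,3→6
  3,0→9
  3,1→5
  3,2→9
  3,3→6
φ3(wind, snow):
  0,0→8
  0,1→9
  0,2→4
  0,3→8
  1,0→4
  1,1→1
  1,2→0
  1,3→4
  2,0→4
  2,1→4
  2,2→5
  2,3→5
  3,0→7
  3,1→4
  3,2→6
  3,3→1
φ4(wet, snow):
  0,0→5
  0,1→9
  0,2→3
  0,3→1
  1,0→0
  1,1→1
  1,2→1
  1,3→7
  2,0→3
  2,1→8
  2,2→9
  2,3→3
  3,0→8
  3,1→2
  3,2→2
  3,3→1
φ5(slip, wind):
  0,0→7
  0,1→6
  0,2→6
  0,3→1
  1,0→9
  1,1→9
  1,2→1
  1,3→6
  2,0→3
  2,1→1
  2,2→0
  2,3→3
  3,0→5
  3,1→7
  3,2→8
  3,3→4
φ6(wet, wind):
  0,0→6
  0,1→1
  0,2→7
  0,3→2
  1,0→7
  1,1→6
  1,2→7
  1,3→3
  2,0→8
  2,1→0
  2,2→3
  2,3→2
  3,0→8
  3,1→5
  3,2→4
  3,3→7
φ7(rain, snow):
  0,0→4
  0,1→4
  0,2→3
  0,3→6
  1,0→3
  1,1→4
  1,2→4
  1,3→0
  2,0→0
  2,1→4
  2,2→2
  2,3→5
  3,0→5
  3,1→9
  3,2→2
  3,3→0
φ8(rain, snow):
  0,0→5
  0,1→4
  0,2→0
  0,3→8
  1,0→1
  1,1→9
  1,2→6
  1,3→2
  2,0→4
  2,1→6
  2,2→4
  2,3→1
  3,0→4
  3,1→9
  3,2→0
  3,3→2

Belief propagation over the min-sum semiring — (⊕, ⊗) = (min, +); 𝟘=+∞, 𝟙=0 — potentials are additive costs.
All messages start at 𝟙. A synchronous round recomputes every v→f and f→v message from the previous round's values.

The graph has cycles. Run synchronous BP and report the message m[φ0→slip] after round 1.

message @ round 1 = [1, 1, 6, 2]

init: all messages = 𝟙 over 4 values
r1 m[φ0→slip] = [1, 1, 6, 2]
r1 m[φ0→wet] = [2, 2, 1, 1]
r1 m[φ1→wet] = [1, 2, 3, 2]
r1 m[φ1→snow] = [2, 2, 5, 1]
r1 m[φ2→wet] = [3, 1, 2, 5]
r1 m[φ2→rain] = [3, 5, 1, 6]
r1 m[φ3→wind] = [4, 0, 4, 1]
r1 m[φ3→snow] = [4, 1, 0, 1]
r1 m[φ4→wet] = [1, 0, 3, 1]
r1 m[φ4→snow] = [0, 1, 1, 1]
r1 m[φ5→slip] = [1, 1, 0, 4]
r1 m[φ5→wind] = [3, 1, 0, 1]
r1 m[φ6→wet] = [1, 3, 0, 4]
r1 m[φ6→wind] = [6, 0, 3, 2]
r1 m[φ7→rain] = [3, 0, 0, 0]
r1 m[φ7→snow] = [0, 4, 2, 0]
r1 m[φ8→rain] = [0, 1, 1, 0]
r1 m[φ8→snow] = [1, 4, 0, 1]
r1 m[slip→φ0] = [0, 0, 0, 0]
r1 m[slip→φ5] = [0, 0, 0, 0]
r1 m[wet→φ0] = [0, 0, 0, 0]
r1 m[wet→φ1] = [0, 0, 0, 0]
r1 m[wet→φ2] = [0, 0, 0, 0]
r1 m[wet→φ4] = [0, 0, 0, 0]
r1 m[wet→φ6] = [0, 0, 0, 0]
r1 m[wind→φ3] = [0, 0, 0, 0]
r1 m[wind→φ5] = [0, 0, 0, 0]
r1 m[wind→φ6] = [0, 0, 0, 0]
r1 m[rain→φ2] = [0, 0, 0, 0]
r1 m[rain→φ7] = [0, 0, 0, 0]
r1 m[rain→φ8] = [0, 0, 0, 0]
r1 m[snow→φ1] = [0, 0, 0, 0]
r1 m[snow→φ3] = [0, 0, 0, 0]
r1 m[snow→φ4] = [0, 0, 0, 0]
r1 m[snow→φ7] = [0, 0, 0, 0]
r1 m[snow→φ8] = [0, 0, 0, 0]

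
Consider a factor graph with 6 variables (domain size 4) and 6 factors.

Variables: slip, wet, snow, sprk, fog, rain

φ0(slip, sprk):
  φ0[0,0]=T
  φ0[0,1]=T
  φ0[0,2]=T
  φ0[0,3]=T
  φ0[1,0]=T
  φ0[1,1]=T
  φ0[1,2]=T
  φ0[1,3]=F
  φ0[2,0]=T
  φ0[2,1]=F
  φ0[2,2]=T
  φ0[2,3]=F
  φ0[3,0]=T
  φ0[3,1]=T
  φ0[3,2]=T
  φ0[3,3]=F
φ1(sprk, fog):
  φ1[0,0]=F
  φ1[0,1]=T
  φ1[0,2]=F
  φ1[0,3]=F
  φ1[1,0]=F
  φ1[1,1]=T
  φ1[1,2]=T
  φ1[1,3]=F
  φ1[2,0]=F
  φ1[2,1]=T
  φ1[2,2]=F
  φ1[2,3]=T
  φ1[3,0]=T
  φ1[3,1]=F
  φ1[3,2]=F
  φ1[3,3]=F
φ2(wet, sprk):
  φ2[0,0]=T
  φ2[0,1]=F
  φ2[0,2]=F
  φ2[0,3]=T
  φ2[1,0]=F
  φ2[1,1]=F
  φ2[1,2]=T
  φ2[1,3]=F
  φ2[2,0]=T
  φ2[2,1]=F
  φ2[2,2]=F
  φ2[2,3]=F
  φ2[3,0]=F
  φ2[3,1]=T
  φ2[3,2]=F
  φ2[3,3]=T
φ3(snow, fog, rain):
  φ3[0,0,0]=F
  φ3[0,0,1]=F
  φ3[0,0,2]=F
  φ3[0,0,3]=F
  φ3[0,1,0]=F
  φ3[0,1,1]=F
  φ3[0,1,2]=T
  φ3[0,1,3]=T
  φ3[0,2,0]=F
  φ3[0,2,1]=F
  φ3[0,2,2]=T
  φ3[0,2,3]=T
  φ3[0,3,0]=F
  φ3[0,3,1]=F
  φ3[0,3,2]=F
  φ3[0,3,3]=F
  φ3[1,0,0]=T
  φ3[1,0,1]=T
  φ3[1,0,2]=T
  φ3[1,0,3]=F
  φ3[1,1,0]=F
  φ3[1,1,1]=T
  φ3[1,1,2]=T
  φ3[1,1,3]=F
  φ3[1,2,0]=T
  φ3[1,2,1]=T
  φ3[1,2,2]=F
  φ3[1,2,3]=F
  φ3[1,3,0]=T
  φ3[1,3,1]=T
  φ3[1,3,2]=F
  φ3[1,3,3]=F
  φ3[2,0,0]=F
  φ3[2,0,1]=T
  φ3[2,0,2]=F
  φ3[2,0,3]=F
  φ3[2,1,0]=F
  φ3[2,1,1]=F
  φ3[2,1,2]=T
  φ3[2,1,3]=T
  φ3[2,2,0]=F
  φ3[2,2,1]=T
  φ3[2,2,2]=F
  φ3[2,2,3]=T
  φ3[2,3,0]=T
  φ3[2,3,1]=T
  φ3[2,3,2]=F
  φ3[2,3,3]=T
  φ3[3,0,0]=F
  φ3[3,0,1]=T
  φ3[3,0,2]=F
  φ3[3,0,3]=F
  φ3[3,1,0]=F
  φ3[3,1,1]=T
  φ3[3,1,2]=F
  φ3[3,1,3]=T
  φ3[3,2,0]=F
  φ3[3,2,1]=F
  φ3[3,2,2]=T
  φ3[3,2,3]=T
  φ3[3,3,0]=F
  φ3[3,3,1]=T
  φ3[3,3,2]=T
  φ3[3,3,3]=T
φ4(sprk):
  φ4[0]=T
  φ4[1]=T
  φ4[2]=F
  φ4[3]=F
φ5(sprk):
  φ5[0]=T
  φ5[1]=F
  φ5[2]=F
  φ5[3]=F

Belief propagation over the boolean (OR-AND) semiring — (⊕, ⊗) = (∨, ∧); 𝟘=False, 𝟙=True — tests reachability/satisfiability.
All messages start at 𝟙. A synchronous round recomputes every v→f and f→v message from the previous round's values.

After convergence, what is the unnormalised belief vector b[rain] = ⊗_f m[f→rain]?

b[rain] = [F, T, T, T]

init: all messages = 𝟙 over 4 values
r1 m[φ0→slip] = [T, T, T, T]
r1 m[φ0→sprk] = [T, T, T, T]
r1 m[φ1→sprk] = [T, T, T, T]
r1 m[φ1→fog] = [T, T, T, T]
r1 m[φ2→wet] = [T, T, T, T]
r1 m[φ2→sprk] = [T, T, T, T]
r1 m[φ3→snow] = [T, T, T, T]
r1 m[φ3→fog] = [T, T, T, T]
r1 m[φ3→rain] = [T, T, T, T]
r1 m[φ4→sprk] = [T, T, F, F]
r1 m[φ5→sprk] = [T, F, F, F]
r1 m[slip→φ0] = [T, T, T, T]
r1 m[wet→φ2] = [T, T, T, T]
r1 m[snow→φ3] = [T, T, T, T]
r1 m[sprk→φ0] = [T, T, T, T]
r1 m[sprk→φ1] = [T, T, T, T]
r1 m[sprk→φ2] = [T, T, T, T]
r1 m[sprk→φ4] = [T, T, T, T]
r1 m[sprk→φ5] = [T, T, T, T]
r1 m[fog→φ1] = [T, T, T, T]
r1 m[fog→φ3] = [T, T, T, T]
r1 m[rain→φ3] = [T, T, T, T]
r2 m[φ0→slip] = [T, T, T, T]
r2 m[φ0→sprk] = [T, T, T, T]
r2 m[φ1→sprk] = [T, T, T, T]
r2 m[φ1→fog] = [T, T, T, T]
r2 m[φ2→wet] = [T, T, T, T]
r2 m[φ2→sprk] = [T, T, T, T]
r2 m[φ3→snow] = [T, T, T, T]
r2 m[φ3→fog] = [T, T, T, T]
r2 m[φ3→rain] = [T, T, T, T]
r2 m[φ4→sprk] = [T, T, F, F]
r2 m[φ5→sprk] = [T, F, F, F]
r2 m[slip→φ0] = [T, T, T, T]
r2 m[wet→φ2] = [T, T, T, T]
r2 m[snow→φ3] = [T, T, T, T]
r2 m[sprk→φ0] = [T, F, F, F]
r2 m[sprk→φ1] = [T, F, F, F]
r2 m[sprk→φ2] = [T, F, F, F]
r2 m[sprk→φ4] = [T, F, F, F]
r2 m[sprk→φ5] = [T, T, F, F]
r2 m[fog→φ1] = [T, T, T, T]
r2 m[fog→φ3] = [T, T, T, T]
r2 m[rain→φ3] = [T, T, T, T]
r3 m[φ0→slip] = [T, T, T, T]
r3 m[φ0→sprk] = [T, T, T, T]
r3 m[φ1→sprk] = [T, T, T, T]
r3 m[φ1→fog] = [F, T, F, F]
r3 m[φ2→wet] = [T, F, T, F]
r3 m[φ2→sprk] = [T, T, T, T]
r3 m[φ3→snow] = [T, T, T, T]
r3 m[φ3→fog] = [T, T, T, T]
r3 m[φ3→rain] = [T, T, T, T]
r3 m[φ4→sprk] = [T, T, F, F]
r3 m[φ5→sprk] = [T, F, F, F]
r3 m[slip→φ0] = [T, T, T, T]
r3 m[wet→φ2] = [T, T, T, T]
r3 m[snow→φ3] = [T, T, T, T]
r3 m[sprk→φ0] = [T, F, F, F]
r3 m[sprk→φ1] = [T, F, F, F]
r3 m[sprk→φ2] = [T, F, F, F]
r3 m[sprk→φ4] = [T, F, F, F]
r3 m[sprk→φ5] = [T, T, F, F]
r3 m[fog→φ1] = [T, T, T, T]
r3 m[fog→φ3] = [T, T, T, T]
r3 m[rain→φ3] = [T, T, T, T]
r4 m[φ0→slip] = [T, T, T, T]
r4 m[φ0→sprk] = [T, T, T, T]
r4 m[φ1→sprk] = [T, T, T, T]
r4 m[φ1→fog] = [F, T, F, F]
r4 m[φ2→wet] = [T, F, T, F]
r4 m[φ2→sprk] = [T, T, T, T]
r4 m[φ3→snow] = [T, T, T, T]
r4 m[φ3→fog] = [T, T, T, T]
r4 m[φ3→rain] = [T, T, T, T]
r4 m[φ4→sprk] = [T, T, F, F]
r4 m[φ5→sprk] = [T, F, F, F]
r4 m[slip→φ0] = [T, T, T, T]
r4 m[wet→φ2] = [T, T, T, T]
r4 m[snow→φ3] = [T, T, T, T]
r4 m[sprk→φ0] = [T, F, F, F]
r4 m[sprk→φ1] = [T, F, F, F]
r4 m[sprk→φ2] = [T, F, F, F]
r4 m[sprk→φ4] = [T, F, F, F]
r4 m[sprk→φ5] = [T, T, F, F]
r4 m[fog→φ1] = [T, T, T, T]
r4 m[fog→φ3] = [F, T, F, F]
r4 m[rain→φ3] = [T, T, T, T]
r5 m[φ0→slip] = [T, T, T, T]
r5 m[φ0→sprk] = [T, T, T, T]
r5 m[φ1→sprk] = [T, T, T, T]
r5 m[φ1→fog] = [F, T, F, F]
r5 m[φ2→wet] = [T, F, T, F]
r5 m[φ2→sprk] = [T, T, T, T]
r5 m[φ3→snow] = [T, T, T, T]
r5 m[φ3→fog] = [T, T, T, T]
r5 m[φ3→rain] = [F, T, T, T]
r5 m[φ4→sprk] = [T, T, F, F]
r5 m[φ5→sprk] = [T, F, F, F]
r5 m[slip→φ0] = [T, T, T, T]
r5 m[wet→φ2] = [T, T, T, T]
r5 m[snow→φ3] = [T, T, T, T]
r5 m[sprk→φ0] = [T, F, F, F]
r5 m[sprk→φ1] = [T, F, F, F]
r5 m[sprk→φ2] = [T, F, F, F]
r5 m[sprk→φ4] = [T, F, F, F]
r5 m[sprk→φ5] = [T, T, F, F]
r5 m[fog→φ1] = [T, T, T, T]
r5 m[fog→φ3] = [F, T, F, F]
r5 m[rain→φ3] = [T, T, T, T]
r6 m[φ0→slip] = [T, T, T, T]
r6 m[φ0→sprk] = [T, T, T, T]
r6 m[φ1→sprk] = [T, T, T, T]
r6 m[φ1→fog] = [F, T, F, F]
r6 m[φ2→wet] = [T, F, T, F]
r6 m[φ2→sprk] = [T, T, T, T]
r6 m[φ3→snow] = [T, T, T, T]
r6 m[φ3→fog] = [T, T, T, T]
r6 m[φ3→rain] = [F, T, T, T]
r6 m[φ4→sprk] = [T, T, F, F]
r6 m[φ5→sprk] = [T, F, F, F]
r6 m[slip→φ0] = [T, T, T, T]
r6 m[wet→φ2] = [T, T, T, T]
r6 m[snow→φ3] = [T, T, T, T]
r6 m[sprk→φ0] = [T, F, F, F]
r6 m[sprk→φ1] = [T, F, F, F]
r6 m[sprk→φ2] = [T, F, F, F]
r6 m[sprk→φ4] = [T, F, F, F]
r6 m[sprk→φ5] = [T, T, F, F]
r6 m[fog→φ1] = [T, T, T, T]
r6 m[fog→φ3] = [F, T, F, F]
r6 m[rain→φ3] = [T, T, T, T]
fixed point reached at round 6
b[rain] = ⊗ incoming = [F, T, T, T]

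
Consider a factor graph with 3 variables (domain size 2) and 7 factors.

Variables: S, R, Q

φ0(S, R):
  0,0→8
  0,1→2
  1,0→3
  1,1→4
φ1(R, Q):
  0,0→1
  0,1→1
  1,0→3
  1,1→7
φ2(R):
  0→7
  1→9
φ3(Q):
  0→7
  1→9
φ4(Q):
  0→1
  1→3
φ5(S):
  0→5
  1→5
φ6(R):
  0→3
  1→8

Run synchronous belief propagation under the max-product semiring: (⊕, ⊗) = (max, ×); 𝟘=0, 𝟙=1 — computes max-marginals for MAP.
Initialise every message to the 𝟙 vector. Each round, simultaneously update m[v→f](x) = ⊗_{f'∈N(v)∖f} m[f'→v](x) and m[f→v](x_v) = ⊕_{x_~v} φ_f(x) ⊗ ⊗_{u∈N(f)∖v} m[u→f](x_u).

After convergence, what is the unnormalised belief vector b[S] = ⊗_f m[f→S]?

b[S] = [136080, 272160]

init: all messages = 𝟙 over 2 values
r1 m[φ0→S] = [8, 4]
r1 m[φ0→R] = [8, 4]
r1 m[φ1→R] = [1, 7]
r1 m[φ1→Q] = [3, 7]
r1 m[φ2→R] = [7, 9]
r1 m[φ3→Q] = [7, 9]
r1 m[φ4→Q] = [1, 3]
r1 m[φ5→S] = [5, 5]
r1 m[φ6→R] = [3, 8]
r1 m[S→φ0] = [1, 1]
r1 m[S→φ5] = [1, 1]
r1 m[R→φ0] = [1, 1]
r1 m[R→φ1] = [1, 1]
r1 m[R→φ2] = [1, 1]
r1 m[R→φ6] = [1, 1]
r1 m[Q→φ1] = [1, 1]
r1 m[Q→φ3] = [1, 1]
r1 m[Q→φ4] = [1, 1]
r2 m[φ0→S] = [8, 4]
r2 m[φ0→R] = [8, 4]
r2 m[φ1→R] = [1, 7]
r2 m[φ1→Q] = [3, 7]
r2 m[φ2→R] = [7, 9]
r2 m[φ3→Q] = [7, 9]
r2 m[φ4→Q] = [1, 3]
r2 m[φ5→S] = [5, 5]
r2 m[φ6→R] = [3, 8]
r2 m[S→φ0] = [5, 5]
r2 m[S→φ5] = [8, 4]
r2 m[R→φ0] = [21, 504]
r2 m[R→φ1] = [168, 288]
r2 m[R→φ2] = [24, 224]
r2 m[R→φ6] = [56, 252]
r2 m[Q→φ1] = [7, 27]
r2 m[Q→φ3] = [3, 21]
r2 m[Q→φ4] = [21, 63]
r3 m[φ0→S] = [1008, 2016]
r3 m[φ0→R] = [40, 20]
r3 m[φ1→R] = [27, 189]
r3 m[φ1→Q] = [864, 2016]
r3 m[φ2→R] = [7, 9]
r3 m[φ3→Q] = [7, 9]
r3 m[φ4→Q] = [1, 3]
r3 m[φ5→S] = [5, 5]
r3 m[φ6→R] = [3, 8]
r3 m[S→φ0] = [5, 5]
r3 m[S→φ5] = [8, 4]
r3 m[R→φ0] = [21, 504]
r3 m[R→φ1] = [168, 288]
r3 m[R→φ2] = [24, 224]
r3 m[R→φ6] = [56, 252]
r3 m[Q→φ1] = [7, 27]
r3 m[Q→φ3] = [3, 21]
r3 m[Q→φ4] = [21, 63]
r4 m[φ0→S] = [1008, 2016]
r4 m[φ0→R] = [40, 20]
r4 m[φ1→R] = [27, 189]
r4 m[φ1→Q] = [864, 2016]
r4 m[φ2→R] = [7, 9]
r4 m[φ3→Q] = [7, 9]
r4 m[φ4→Q] = [1, 3]
r4 m[φ5→S] = [5, 5]
r4 m[φ6→R] = [3, 8]
r4 m[S→φ0] = [5, 5]
r4 m[S→φ5] = [1008, 2016]
r4 m[R→φ0] = [567, 13608]
r4 m[R→φ1] = [840, 1440]
r4 m[R→φ2] = [3240, 30240]
r4 m[R→φ6] = [7560, 34020]
r4 m[Q→φ1] = [7, 27]
r4 m[Q→φ3] = [864, 6048]
r4 m[Q→φ4] = [6048, 18144]
r5 m[φ0→S] = [27216, 54432]
r5 m[φ0→R] = [40, 20]
r5 m[φ1→R] = [27, 189]
r5 m[φ1→Q] = [4320, 10080]
r5 m[φ2→R] = [7, 9]
r5 m[φ3→Q] = [7, 9]
r5 m[φ4→Q] = [1, 3]
r5 m[φ5→S] = [5, 5]
r5 m[φ6→R] = [3, 8]
r5 m[S→φ0] = [5, 5]
r5 m[S→φ5] = [1008, 2016]
r5 m[R→φ0] = [567, 13608]
r5 m[R→φ1] = [840, 1440]
r5 m[R→φ2] = [3240, 30240]
r5 m[R→φ6] = [7560, 34020]
r5 m[Q→φ1] = [7, 27]
r5 m[Q→φ3] = [864, 6048]
r5 m[Q→φ4] = [6048, 18144]
r6 m[φ0→S] = [27216, 54432]
r6 m[φ0→R] = [40, 20]
r6 m[φ1→R] = [27, 189]
r6 m[φ1→Q] = [4320, 10080]
r6 m[φ2→R] = [7, 9]
r6 m[φ3→Q] = [7, 9]
r6 m[φ4→Q] = [1, 3]
r6 m[φ5→S] = [5, 5]
r6 m[φ6→R] = [3, 8]
r6 m[S→φ0] = [5, 5]
r6 m[S→φ5] = [27216, 54432]
r6 m[R→φ0] = [567, 13608]
r6 m[R→φ1] = [840, 1440]
r6 m[R→φ2] = [3240, 30240]
r6 m[R→φ6] = [7560, 34020]
r6 m[Q→φ1] = [7, 27]
r6 m[Q→φ3] = [4320, 30240]
r6 m[Q→φ4] = [30240, 90720]
r7 m[φ0→S] = [27216, 54432]
r7 m[φ0→R] = [40, 20]
r7 m[φ1→R] = [27, 189]
r7 m[φ1→Q] = [4320, 10080]
r7 m[φ2→R] = [7, 9]
r7 m[φ3→Q] = [7, 9]
r7 m[φ4→Q] = [1, 3]
r7 m[φ5→S] = [5, 5]
r7 m[φ6→R] = [3, 8]
r7 m[S→φ0] = [5, 5]
r7 m[S→φ5] = [27216, 54432]
r7 m[R→φ0] = [567, 13608]
r7 m[R→φ1] = [840, 1440]
r7 m[R→φ2] = [3240, 30240]
r7 m[R→φ6] = [7560, 34020]
r7 m[Q→φ1] = [7, 27]
r7 m[Q→φ3] = [4320, 30240]
r7 m[Q→φ4] = [30240, 90720]
fixed point reached at round 7
b[S] = ⊗ incoming = [136080, 272160]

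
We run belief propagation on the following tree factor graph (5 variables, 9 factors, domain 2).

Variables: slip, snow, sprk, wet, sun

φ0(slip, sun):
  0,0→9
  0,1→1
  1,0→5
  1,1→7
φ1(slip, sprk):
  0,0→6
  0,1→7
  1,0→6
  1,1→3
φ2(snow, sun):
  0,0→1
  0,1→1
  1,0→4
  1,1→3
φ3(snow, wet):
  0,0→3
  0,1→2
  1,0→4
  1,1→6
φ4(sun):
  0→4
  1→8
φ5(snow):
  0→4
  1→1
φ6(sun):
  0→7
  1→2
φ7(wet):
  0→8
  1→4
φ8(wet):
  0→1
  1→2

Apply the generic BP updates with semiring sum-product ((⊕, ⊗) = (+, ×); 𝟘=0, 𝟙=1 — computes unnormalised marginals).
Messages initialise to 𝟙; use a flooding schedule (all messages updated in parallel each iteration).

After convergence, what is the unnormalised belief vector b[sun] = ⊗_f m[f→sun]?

init: all messages = 𝟙 over 2 values
r1 m[φ0→slip] = [10, 12]
r1 m[φ0→sun] = [14, 8]
r1 m[φ1→slip] = [13, 9]
r1 m[φ1→sprk] = [12, 10]
r1 m[φ2→snow] = [2, 7]
r1 m[φ2→sun] = [5, 4]
r1 m[φ3→snow] = [5, 10]
r1 m[φ3→wet] = [7, 8]
r1 m[φ4→sun] = [4, 8]
r1 m[φ5→snow] = [4, 1]
r1 m[φ6→sun] = [7, 2]
r1 m[φ7→wet] = [8, 4]
r1 m[φ8→wet] = [1, 2]
r1 m[slip→φ0] = [1, 1]
r1 m[slip→φ1] = [1, 1]
r1 m[snow→φ2] = [1, 1]
r1 m[snow→φ3] = [1, 1]
r1 m[snow→φ5] = [1, 1]
r1 m[sprk→φ1] = [1, 1]
r1 m[wet→φ3] = [1, 1]
r1 m[wet→φ7] = [1, 1]
r1 m[wet→φ8] = [1, 1]
r1 m[sun→φ0] = [1, 1]
r1 m[sun→φ2] = [1, 1]
r1 m[sun→φ4] = [1, 1]
r1 m[sun→φ6] = [1, 1]
r2 m[φ0→slip] = [10, 12]
r2 m[φ0→sun] = [14, 8]
r2 m[φ1→slip] = [13, 9]
r2 m[φ1→sprk] = [12, 10]
r2 m[φ2→snow] = [2, 7]
r2 m[φ2→sun] = [5, 4]
r2 m[φ3→snow] = [5, 10]
r2 m[φ3→wet] = [7, 8]
r2 m[φ4→sun] = [4, 8]
r2 m[φ5→snow] = [4, 1]
r2 m[φ6→sun] = [7, 2]
r2 m[φ7→wet] = [8, 4]
r2 m[φ8→wet] = [1, 2]
r2 m[slip→φ0] = [13, 9]
r2 m[slip→φ1] = [10, 12]
r2 m[snow→φ2] = [20, 10]
r2 m[snow→φ3] = [8, 7]
r2 m[snow→φ5] = [10, 70]
r2 m[sprk→φ1] = [1, 1]
r2 m[wet→φ3] = [8, 8]
r2 m[wet→φ7] = [7, 16]
r2 m[wet→φ8] = [56, 32]
r2 m[sun→φ0] = [140, 64]
r2 m[sun→φ2] = [392, 128]
r2 m[sun→φ4] = [490, 64]
r2 m[sun→φ6] = [280, 256]
r3 m[φ0→slip] = [1324, 1148]
r3 m[φ0→sun] = [162, 76]
r3 m[φ1→slip] = [13, 9]
r3 m[φ1→sprk] = [132, 106]
r3 m[φ2→snow] = [520, 1952]
r3 m[φ2→sun] = [60, 50]
r3 m[φ3→snow] = [40, 80]
r3 m[φ3→wet] = [52, 58]
r3 m[φ4→sun] = [4, 8]
r3 m[φ5→snow] = [4, 1]
r3 m[φ6→sun] = [7, 2]
r3 m[φ7→wet] = [8, 4]
r3 m[φ8→wet] = [1, 2]
r3 m[slip→φ0] = [13, 9]
r3 m[slip→φ1] = [10, 12]
r3 m[snow→φ2] = [20, 10]
r3 m[snow→φ3] = [8, 7]
r3 m[snow→φ5] = [10, 70]
r3 m[sprk→φ1] = [1, 1]
r3 m[wet→φ3] = [8, 8]
r3 m[wet→φ7] = [7, 16]
r3 m[wet→φ8] = [56, 32]
r3 m[sun→φ0] = [140, 64]
r3 m[sun→φ2] = [392, 128]
r3 m[sun→φ4] = [490, 64]
r3 m[sun→φ6] = [280, 256]
r4 m[φ0→slip] = [1324, 1148]
r4 m[φ0→sun] = [162, 76]
r4 m[φ1→slip] = [13, 9]
r4 m[φ1→sprk] = [132, 106]
r4 m[φ2→snow] = [520, 1952]
r4 m[φ2→sun] = [60, 50]
r4 m[φ3→snow] = [40, 80]
r4 m[φ3→wet] = [52, 58]
r4 m[φ4→sun] = [4, 8]
r4 m[φ5→snow] = [4, 1]
r4 m[φ6→sun] = [7, 2]
r4 m[φ7→wet] = [8, 4]
r4 m[φ8→wet] = [1, 2]
r4 m[slip→φ0] = [13, 9]
r4 m[slip→φ1] = [1324, 1148]
r4 m[snow→φ2] = [160, 80]
r4 m[snow→φ3] = [2080, 1952]
r4 m[snow→φ5] = [20800, 156160]
r4 m[sprk→φ1] = [1, 1]
r4 m[wet→φ3] = [8, 8]
r4 m[wet→φ7] = [52, 116]
r4 m[wet→φ8] = [416, 232]
r4 m[sun→φ0] = [1680, 800]
r4 m[sun→φ2] = [4536, 1216]
r4 m[sun→φ4] = [68040, 7600]
r4 m[sun→φ6] = [38880, 30400]
r5 m[φ0→slip] = [15920, 14000]
r5 m[φ0→sun] = [162, 76]
r5 m[φ1→slip] = [13, 9]
r5 m[φ1→sprk] = [14832, 12712]
r5 m[φ2→snow] = [5752, 21792]
r5 m[φ2→sun] = [480, 400]
r5 m[φ3→snow] = [40, 80]
r5 m[φ3→wet] = [14048, 15872]
r5 m[φ4→sun] = [4, 8]
r5 m[φ5→snow] = [4, 1]
r5 m[φ6→sun] = [7, 2]
r5 m[φ7→wet] = [8, 4]
r5 m[φ8→wet] = [1, 2]
r5 m[slip→φ0] = [13, 9]
r5 m[slip→φ1] = [1324, 1148]
r5 m[snow→φ2] = [160, 80]
r5 m[snow→φ3] = [2080, 1952]
r5 m[snow→φ5] = [20800, 156160]
r5 m[sprk→φ1] = [1, 1]
r5 m[wet→φ3] = [8, 8]
r5 m[wet→φ7] = [52, 116]
r5 m[wet→φ8] = [416, 232]
r5 m[sun→φ0] = [1680, 800]
r5 m[sun→φ2] = [4536, 1216]
r5 m[sun→φ4] = [68040, 7600]
r5 m[sun→φ6] = [38880, 30400]
r6 m[φ0→slip] = [15920, 14000]
r6 m[φ0→sun] = [162, 76]
r6 m[φ1→slip] = [13, 9]
r6 m[φ1→sprk] = [14832, 12712]
r6 m[φ2→snow] = [5752, 21792]
r6 m[φ2→sun] = [480, 400]
r6 m[φ3→snow] = [40, 80]
r6 m[φ3→wet] = [14048, 15872]
r6 m[φ4→sun] = [4, 8]
r6 m[φ5→snow] = [4, 1]
r6 m[φ6→sun] = [7, 2]
r6 m[φ7→wet] = [8, 4]
r6 m[φ8→wet] = [1, 2]
r6 m[slip→φ0] = [13, 9]
r6 m[slip→φ1] = [15920, 14000]
r6 m[snow→φ2] = [160, 80]
r6 m[snow→φ3] = [23008, 21792]
r6 m[snow→φ5] = [230080, 1743360]
r6 m[sprk→φ1] = [1, 1]
r6 m[wet→φ3] = [8, 8]
r6 m[wet→φ7] = [14048, 31744]
r6 m[wet→φ8] = [112384, 63488]
r6 m[sun→φ0] = [13440, 6400]
r6 m[sun→φ2] = [4536, 1216]
r6 m[sun→φ4] = [544320, 60800]
r6 m[sun→φ6] = [311040, 243200]
r7 m[φ0→slip] = [127360, 112000]
r7 m[φ0→sun] = [162, 76]
r7 m[φ1→slip] = [13, 9]
r7 m[φ1→sprk] = [179520, 153440]
r7 m[φ2→snow] = [5752, 21792]
r7 m[φ2→sun] = [480, 400]
r7 m[φ3→snow] = [40, 80]
r7 m[φ3→wet] = [156192, 176768]
r7 m[φ4→sun] = [4, 8]
r7 m[φ5→snow] = [4, 1]
r7 m[φ6→sun] = [7, 2]
r7 m[φ7→wet] = [8, 4]
r7 m[φ8→wet] = [1, 2]
r7 m[slip→φ0] = [13, 9]
r7 m[slip→φ1] = [15920, 14000]
r7 m[snow→φ2] = [160, 80]
r7 m[snow→φ3] = [23008, 21792]
r7 m[snow→φ5] = [230080, 1743360]
r7 m[sprk→φ1] = [1, 1]
r7 m[wet→φ3] = [8, 8]
r7 m[wet→φ7] = [14048, 31744]
r7 m[wet→φ8] = [112384, 63488]
r7 m[sun→φ0] = [13440, 6400]
r7 m[sun→φ2] = [4536, 1216]
r7 m[sun→φ4] = [544320, 60800]
r7 m[sun→φ6] = [311040, 243200]
r8 m[φ0→slip] = [127360, 112000]
r8 m[φ0→sun] = [162, 76]
r8 m[φ1→slip] = [13, 9]
r8 m[φ1→sprk] = [179520, 153440]
r8 m[φ2→snow] = [5752, 21792]
r8 m[φ2→sun] = [480, 400]
r8 m[φ3→snow] = [40, 80]
r8 m[φ3→wet] = [156192, 176768]
r8 m[φ4→sun] = [4, 8]
r8 m[φ5→snow] = [4, 1]
r8 m[φ6→sun] = [7, 2]
r8 m[φ7→wet] = [8, 4]
r8 m[φ8→wet] = [1, 2]
r8 m[slip→φ0] = [13, 9]
r8 m[slip→φ1] = [127360, 112000]
r8 m[snow→φ2] = [160, 80]
r8 m[snow→φ3] = [23008, 21792]
r8 m[snow→φ5] = [230080, 1743360]
r8 m[sprk→φ1] = [1, 1]
r8 m[wet→φ3] = [8, 8]
r8 m[wet→φ7] = [156192, 353536]
r8 m[wet→φ8] = [1249536, 707072]
r8 m[sun→φ0] = [13440, 6400]
r8 m[sun→φ2] = [4536, 1216]
r8 m[sun→φ4] = [544320, 60800]
r8 m[sun→φ6] = [311040, 243200]
r9 m[φ0→slip] = [127360, 112000]
r9 m[φ0→sun] = [162, 76]
r9 m[φ1→slip] = [13, 9]
r9 m[φ1→sprk] = [1436160, 1227520]
r9 m[φ2→snow] = [5752, 21792]
r9 m[φ2→sun] = [480, 400]
r9 m[φ3→snow] = [40, 80]
r9 m[φ3→wet] = [156192, 176768]
r9 m[φ4→sun] = [4, 8]
r9 m[φ5→snow] = [4, 1]
r9 m[φ6→sun] = [7, 2]
r9 m[φ7→wet] = [8, 4]
r9 m[φ8→wet] = [1, 2]
r9 m[slip→φ0] = [13, 9]
r9 m[slip→φ1] = [127360, 112000]
r9 m[snow→φ2] = [160, 80]
r9 m[snow→φ3] = [23008, 21792]
r9 m[snow→φ5] = [230080, 1743360]
r9 m[sprk→φ1] = [1, 1]
r9 m[wet→φ3] = [8, 8]
r9 m[wet→φ7] = [156192, 353536]
r9 m[wet→φ8] = [1249536, 707072]
r9 m[sun→φ0] = [13440, 6400]
r9 m[sun→φ2] = [4536, 1216]
r9 m[sun→φ4] = [544320, 60800]
r9 m[sun→φ6] = [311040, 243200]
r10 m[φ0→slip] = [127360, 112000]
r10 m[φ0→sun] = [162, 76]
r10 m[φ1→slip] = [13, 9]
r10 m[φ1→sprk] = [1436160, 1227520]
r10 m[φ2→snow] = [5752, 21792]
r10 m[φ2→sun] = [480, 400]
r10 m[φ3→snow] = [40, 80]
r10 m[φ3→wet] = [156192, 176768]
r10 m[φ4→sun] = [4, 8]
r10 m[φ5→snow] = [4, 1]
r10 m[φ6→sun] = [7, 2]
r10 m[φ7→wet] = [8, 4]
r10 m[φ8→wet] = [1, 2]
r10 m[slip→φ0] = [13, 9]
r10 m[slip→φ1] = [127360, 112000]
r10 m[snow→φ2] = [160, 80]
r10 m[snow→φ3] = [23008, 21792]
r10 m[snow→φ5] = [230080, 1743360]
r10 m[sprk→φ1] = [1, 1]
r10 m[wet→φ3] = [8, 8]
r10 m[wet→φ7] = [156192, 353536]
r10 m[wet→φ8] = [1249536, 707072]
r10 m[sun→φ0] = [13440, 6400]
r10 m[sun→φ2] = [4536, 1216]
r10 m[sun→φ4] = [544320, 60800]
r10 m[sun→φ6] = [311040, 243200]
fixed point reached at round 10
b[sun] = ⊗ incoming = [2177280, 486400]

b[sun] = [2177280, 486400]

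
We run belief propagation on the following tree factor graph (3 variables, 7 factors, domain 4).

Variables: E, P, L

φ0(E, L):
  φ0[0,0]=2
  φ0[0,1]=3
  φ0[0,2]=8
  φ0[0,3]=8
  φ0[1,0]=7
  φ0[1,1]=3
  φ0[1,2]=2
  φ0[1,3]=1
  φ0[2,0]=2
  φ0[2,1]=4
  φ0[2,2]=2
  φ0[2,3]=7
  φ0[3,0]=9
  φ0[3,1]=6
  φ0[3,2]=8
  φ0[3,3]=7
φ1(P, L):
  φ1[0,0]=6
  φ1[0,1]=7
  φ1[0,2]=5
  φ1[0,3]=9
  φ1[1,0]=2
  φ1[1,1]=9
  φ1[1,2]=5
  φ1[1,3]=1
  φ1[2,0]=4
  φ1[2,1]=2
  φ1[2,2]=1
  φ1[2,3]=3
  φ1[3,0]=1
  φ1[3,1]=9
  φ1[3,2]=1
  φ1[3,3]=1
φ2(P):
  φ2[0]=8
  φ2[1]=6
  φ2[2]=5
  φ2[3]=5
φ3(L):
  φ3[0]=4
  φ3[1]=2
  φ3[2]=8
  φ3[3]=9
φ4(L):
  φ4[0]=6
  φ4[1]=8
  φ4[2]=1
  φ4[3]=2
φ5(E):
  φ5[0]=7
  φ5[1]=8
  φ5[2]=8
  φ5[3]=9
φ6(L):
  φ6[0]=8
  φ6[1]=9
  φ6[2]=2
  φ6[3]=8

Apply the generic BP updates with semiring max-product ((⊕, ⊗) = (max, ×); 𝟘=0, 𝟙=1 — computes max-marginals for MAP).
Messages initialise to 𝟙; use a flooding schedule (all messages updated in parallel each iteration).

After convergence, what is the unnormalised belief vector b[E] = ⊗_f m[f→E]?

b[E] = [580608, 516096, 580608, 746496]

init: all messages = 𝟙 over 4 values
r1 m[φ0→E] = [8, 7, 7, 9]
r1 m[φ0→L] = [9, 6, 8, 8]
r1 m[φ1→P] = [9, 9, 4, 9]
r1 m[φ1→L] = [6, 9, 5, 9]
r1 m[φ2→P] = [8, 6, 5, 5]
r1 m[φ3→L] = [4, 2, 8, 9]
r1 m[φ4→L] = [6, 8, 1, 2]
r1 m[φ5→E] = [7, 8, 8, 9]
r1 m[φ6→L] = [8, 9, 2, 8]
r1 m[E→φ0] = [1, 1, 1, 1]
r1 m[E→φ5] = [1, 1, 1, 1]
r1 m[P→φ1] = [1, 1, 1, 1]
r1 m[P→φ2] = [1, 1, 1, 1]
r1 m[L→φ0] = [1, 1, 1, 1]
r1 m[L→φ1] = [1, 1, 1, 1]
r1 m[L→φ3] = [1, 1, 1, 1]
r1 m[L→φ4] = [1, 1, 1, 1]
r1 m[L→φ6] = [1, 1, 1, 1]
r2 m[φ0→E] = [8, 7, 7, 9]
r2 m[φ0→L] = [9, 6, 8, 8]
r2 m[φ1→P] = [9, 9, 4, 9]
r2 m[φ1→L] = [6, 9, 5, 9]
r2 m[φ2→P] = [8, 6, 5, 5]
r2 m[φ3→L] = [4, 2, 8, 9]
r2 m[φ4→L] = [6, 8, 1, 2]
r2 m[φ5→E] = [7, 8, 8, 9]
r2 m[φ6→L] = [8, 9, 2, 8]
r2 m[E→φ0] = [7, 8, 8, 9]
r2 m[E→φ5] = [8, 7, 7, 9]
r2 m[P→φ1] = [8, 6, 5, 5]
r2 m[P→φ2] = [9, 9, 4, 9]
r2 m[L→φ0] = [1152, 1296, 80, 1296]
r2 m[L→φ1] = [1728, 864, 128, 1152]
r2 m[L→φ3] = [2592, 3888, 80, 1152]
r2 m[L→φ4] = [1728, 972, 640, 5184]
r2 m[L→φ6] = [1296, 864, 320, 1296]
r3 m[φ0→E] = [10368, 8064, 9072, 10368]
r3 m[φ0→L] = [81, 54, 72, 63]
r3 m[φ1→P] = [10368, 7776, 6912, 7776]
r3 m[φ1→L] = [48, 56, 40, 72]
r3 m[φ2→P] = [8, 6, 5, 5]
r3 m[φ3→L] = [4, 2, 8, 9]
r3 m[φ4→L] = [6, 8, 1, 2]
r3 m[φ5→E] = [7, 8, 8, 9]
r3 m[φ6→L] = [8, 9, 2, 8]
r3 m[E→φ0] = [7, 8, 8, 9]
r3 m[E→φ5] = [8, 7, 7, 9]
r3 m[P→φ1] = [8, 6, 5, 5]
r3 m[P→φ2] = [9, 9, 4, 9]
r3 m[L→φ0] = [1152, 1296, 80, 1296]
r3 m[L→φ1] = [1728, 864, 128, 1152]
r3 m[L→φ3] = [2592, 3888, 80, 1152]
r3 m[L→φ4] = [1728, 972, 640, 5184]
r3 m[L→φ6] = [1296, 864, 320, 1296]
r4 m[φ0→E] = [10368, 8064, 9072, 10368]
r4 m[φ0→L] = [81, 54, 72, 63]
r4 m[φ1→P] = [10368, 7776, 6912, 7776]
r4 m[φ1→L] = [48, 56, 40, 72]
r4 m[φ2→P] = [8, 6, 5, 5]
r4 m[φ3→L] = [4, 2, 8, 9]
r4 m[φ4→L] = [6, 8, 1, 2]
r4 m[φ5→E] = [7, 8, 8, 9]
r4 m[φ6→L] = [8, 9, 2, 8]
r4 m[E→φ0] = [7, 8, 8, 9]
r4 m[E→φ5] = [10368, 8064, 9072, 10368]
r4 m[P→φ1] = [8, 6, 5, 5]
r4 m[P→φ2] = [10368, 7776, 6912, 7776]
r4 m[L→φ0] = [9216, 8064, 640, 10368]
r4 m[L→φ1] = [15552, 7776, 1152, 9072]
r4 m[L→φ3] = [186624, 217728, 5760, 72576]
r4 m[L→φ4] = [124416, 54432, 46080, 326592]
r4 m[L→φ6] = [93312, 48384, 23040, 81648]
r5 m[φ0→E] = [82944, 64512, 72576, 82944]
r5 m[φ0→L] = [81, 54, 72, 63]
r5 m[φ1→P] = [93312, 69984, 62208, 69984]
r5 m[φ1→L] = [48, 56, 40, 72]
r5 m[φ2→P] = [8, 6, 5, 5]
r5 m[φ3→L] = [4, 2, 8, 9]
r5 m[φ4→L] = [6, 8, 1, 2]
r5 m[φ5→E] = [7, 8, 8, 9]
r5 m[φ6→L] = [8, 9, 2, 8]
r5 m[E→φ0] = [7, 8, 8, 9]
r5 m[E→φ5] = [10368, 8064, 9072, 10368]
r5 m[P→φ1] = [8, 6, 5, 5]
r5 m[P→φ2] = [10368, 7776, 6912, 7776]
r5 m[L→φ0] = [9216, 8064, 640, 10368]
r5 m[L→φ1] = [15552, 7776, 1152, 9072]
r5 m[L→φ3] = [186624, 217728, 5760, 72576]
r5 m[L→φ4] = [124416, 54432, 46080, 326592]
r5 m[L→φ6] = [93312, 48384, 23040, 81648]
r6 m[φ0→E] = [82944, 64512, 72576, 82944]
r6 m[φ0→L] = [81, 54, 72, 63]
r6 m[φ1→P] = [93312, 69984, 62208, 69984]
r6 m[φ1→L] = [48, 56, 40, 72]
r6 m[φ2→P] = [8, 6, 5, 5]
r6 m[φ3→L] = [4, 2, 8, 9]
r6 m[φ4→L] = [6, 8, 1, 2]
r6 m[φ5→E] = [7, 8, 8, 9]
r6 m[φ6→L] = [8, 9, 2, 8]
r6 m[E→φ0] = [7, 8, 8, 9]
r6 m[E→φ5] = [82944, 64512, 72576, 82944]
r6 m[P→φ1] = [8, 6, 5, 5]
r6 m[P→φ2] = [93312, 69984, 62208, 69984]
r6 m[L→φ0] = [9216, 8064, 640, 10368]
r6 m[L→φ1] = [15552, 7776, 1152, 9072]
r6 m[L→φ3] = [186624, 217728, 5760, 72576]
r6 m[L→φ4] = [124416, 54432, 46080, 326592]
r6 m[L→φ6] = [93312, 48384, 23040, 81648]
r7 m[φ0→E] = [82944, 64512, 72576, 82944]
r7 m[φ0→L] = [81, 54, 72, 63]
r7 m[φ1→P] = [93312, 69984, 62208, 69984]
r7 m[φ1→L] = [48, 56, 40, 72]
r7 m[φ2→P] = [8, 6, 5, 5]
r7 m[φ3→L] = [4, 2, 8, 9]
r7 m[φ4→L] = [6, 8, 1, 2]
r7 m[φ5→E] = [7, 8, 8, 9]
r7 m[φ6→L] = [8, 9, 2, 8]
r7 m[E→φ0] = [7, 8, 8, 9]
r7 m[E→φ5] = [82944, 64512, 72576, 82944]
r7 m[P→φ1] = [8, 6, 5, 5]
r7 m[P→φ2] = [93312, 69984, 62208, 69984]
r7 m[L→φ0] = [9216, 8064, 640, 10368]
r7 m[L→φ1] = [15552, 7776, 1152, 9072]
r7 m[L→φ3] = [186624, 217728, 5760, 72576]
r7 m[L→φ4] = [124416, 54432, 46080, 326592]
r7 m[L→φ6] = [93312, 48384, 23040, 81648]
fixed point reached at round 7
b[E] = ⊗ incoming = [580608, 516096, 580608, 746496]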